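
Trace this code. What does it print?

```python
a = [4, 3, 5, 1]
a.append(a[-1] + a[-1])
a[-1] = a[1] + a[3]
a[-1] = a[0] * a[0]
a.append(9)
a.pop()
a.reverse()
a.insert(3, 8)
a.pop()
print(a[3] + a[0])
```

24

append a[-1]+a[-1] = 1+1 = 2 → [4, 3, 5, 1, 2]
a[-1] = a[1]+a[3] = 3+1 = 4 → [4, 3, 5, 1, 4]
a[-1] = a[0]*a[0] = 4*4 = 16 → [4, 3, 5, 1, 16]
append 9 → [4, 3, 5, 1, 16, 9]
pop() removes 9 → [4, 3, 5, 1, 16]
reverse → [16, 1, 5, 3, 4]
insert 8 at 3 → [16, 1, 5, 8, 3, 4]
pop() removes 4 → [16, 1, 5, 8, 3]
a[3]+a[0] = 8+16 = 24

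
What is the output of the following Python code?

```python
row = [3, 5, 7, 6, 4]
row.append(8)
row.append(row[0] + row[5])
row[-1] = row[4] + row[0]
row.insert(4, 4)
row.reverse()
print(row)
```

append 8 → [3, 5, 7, 6, 4, 8]
append row[0]+row[5] = 3+8 = 11 → [3, 5, 7, 6, 4, 8, 11]
row[-1] = row[4]+row[0] = 4+3 = 7 → [3, 5, 7, 6, 4, 8, 7]
insert 4 at 4 → [3, 5, 7, 6, 4, 4, 8, 7]
reverse → [7, 8, 4, 4, 6, 7, 5, 3]

[7, 8, 4, 4, 6, 7, 5, 3]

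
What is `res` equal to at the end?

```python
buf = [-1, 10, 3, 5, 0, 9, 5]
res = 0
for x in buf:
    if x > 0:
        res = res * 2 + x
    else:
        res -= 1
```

x=-1: not >0, res = 0-1 = -1
x=10: >0, res = (-1)*2+10 = 8
x=3: >0, res = 8*2+3 = 19
x=5: >0, res = 19*2+5 = 43
x=0: not >0, res = 43-1 = 42
x=9: >0, res = 42*2+9 = 93
x=5: >0, res = 93*2+5 = 191

191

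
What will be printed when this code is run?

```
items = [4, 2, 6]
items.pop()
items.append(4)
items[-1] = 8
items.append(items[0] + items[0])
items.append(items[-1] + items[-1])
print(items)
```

[4, 2, 8, 8, 16]

pop() removes 6 → [4, 2]
append 4 → [4, 2, 4]
items[-1] = 8 → [4, 2, 8]
append items[0]+items[0] = 4+4 = 8 → [4, 2, 8, 8]
append items[-1]+items[-1] = 8+8 = 16 → [4, 2, 8, 8, 16]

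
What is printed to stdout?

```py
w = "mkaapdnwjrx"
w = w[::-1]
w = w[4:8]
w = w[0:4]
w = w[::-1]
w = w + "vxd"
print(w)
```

reverse → 'xrjwndpaakm'
slice [4:8] → 'ndpa'
slice [0:4] → 'ndpa'
reverse → 'apdn'
+ 'vxd' → 'apdnvxd'

apdnvxd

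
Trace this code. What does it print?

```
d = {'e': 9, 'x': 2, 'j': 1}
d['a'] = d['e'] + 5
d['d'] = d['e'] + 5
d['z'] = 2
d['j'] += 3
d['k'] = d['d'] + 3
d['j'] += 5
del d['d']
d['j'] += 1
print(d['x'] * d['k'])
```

d['a'] = d['e']+5 = 14 → {'e': 9, 'x': 2, 'j': 1, 'a': 14}
d['d'] = d['e']+5 = 14 → {'e': 9, 'x': 2, 'j': 1, 'a': 14, 'd': 14}
d['z'] = 2 → {'e': 9, 'x': 2, 'j': 1, 'a': 14, 'd': 14, 'z': 2}
d['j'] = 1+3 = 4 → {'e': 9, 'x': 2, 'j': 4, 'a': 14, 'd': 14, 'z': 2}
d['k'] = d['d']+3 = 17 → {'e': 9, 'x': 2, 'j': 4, 'a': 14, 'd': 14, 'z': 2, 'k': 17}
d['j'] = 4+5 = 9 → {'e': 9, 'x': 2, 'j': 9, 'a': 14, 'd': 14, 'z': 2, 'k': 17}
del 'd' → {'e': 9, 'x': 2, 'j': 9, 'a': 14, 'z': 2, 'k': 17}
d['j'] = 9+1 = 10 → {'e': 9, 'x': 2, 'j': 10, 'a': 14, 'z': 2, 'k': 17}
d['x']*d['k'] = 2*17 = 34

34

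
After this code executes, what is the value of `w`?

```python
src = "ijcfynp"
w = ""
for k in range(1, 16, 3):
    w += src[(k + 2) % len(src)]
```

'fpcnj'

k=1: add src[3]='f' → 'f'
k=4: add src[6]='p' → 'fp'
k=7: add src[2]='c' → 'fpc'
k=10: add src[5]='n' → 'fpcn'
k=13: add src[1]='j' → 'fpcnj'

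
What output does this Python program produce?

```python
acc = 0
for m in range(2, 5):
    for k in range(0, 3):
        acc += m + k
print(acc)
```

m=2,k=0: acc = 0+2 = 2
m=2,k=1: acc = 2+3 = 5
m=2,k=2: acc = 5+4 = 9
m=3,k=0: acc = 9+3 = 12
m=3,k=1: acc = 12+4 = 16
m=3,k=2: acc = 16+5 = 21
m=4,k=0: acc = 21+4 = 25
m=4,k=1: acc = 25+5 = 30
m=4,k=2: acc = 30+6 = 36

36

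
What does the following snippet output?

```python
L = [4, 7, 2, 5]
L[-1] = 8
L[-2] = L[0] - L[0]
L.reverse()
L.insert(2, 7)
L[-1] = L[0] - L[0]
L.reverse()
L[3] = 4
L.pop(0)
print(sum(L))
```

26

L[-1] = 8 → [4, 7, 2, 8]
L[-2] = L[0]-L[0] = 4-4 = 0 → [4, 7, 0, 8]
reverse → [8, 0, 7, 4]
insert 7 at 2 → [8, 0, 7, 7, 4]
L[-1] = L[0]-L[0] = 8-8 = 0 → [8, 0, 7, 7, 0]
reverse → [0, 7, 7, 0, 8]
L[3] = 4 → [0, 7, 7, 4, 8]
pop(0) removes 0 → [7, 7, 4, 8]
sum = 26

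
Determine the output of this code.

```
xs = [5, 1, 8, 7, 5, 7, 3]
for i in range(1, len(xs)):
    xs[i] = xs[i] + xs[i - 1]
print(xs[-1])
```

i=1: xs[1] = 1+5 = 6 → [5, 6, 8, 7, 5, 7, 3]
i=2: xs[2] = 8+6 = 14 → [5, 6, 14, 7, 5, 7, 3]
i=3: xs[3] = 7+14 = 21 → [5, 6, 14, 21, 5, 7, 3]
i=4: xs[4] = 5+21 = 26 → [5, 6, 14, 21, 26, 7, 3]
i=5: xs[5] = 7+26 = 33 → [5, 6, 14, 21, 26, 33, 3]
i=6: xs[6] = 3+33 = 36 → [5, 6, 14, 21, 26, 33, 36]

36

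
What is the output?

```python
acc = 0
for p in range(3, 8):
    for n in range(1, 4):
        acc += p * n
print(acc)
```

150

p=3,n=1: acc = 0+3 = 3
p=3,n=2: acc = 3+6 = 9
p=3,n=3: acc = 9+9 = 18
p=4,n=1: acc = 18+4 = 22
p=4,n=2: acc = 22+8 = 30
p=4,n=3: acc = 30+12 = 42
p=5,n=1: acc = 42+5 = 47
p=5,n=2: acc = 47+10 = 57
p=5,n=3: acc = 57+15 = 72
p=6,n=1: acc = 72+6 = 78
p=6,n=2: acc = 78+12 = 90
p=6,n=3: acc = 90+18 = 108
p=7,n=1: acc = 108+7 = 115
p=7,n=2: acc = 115+14 = 129
p=7,n=3: acc = 129+21 = 150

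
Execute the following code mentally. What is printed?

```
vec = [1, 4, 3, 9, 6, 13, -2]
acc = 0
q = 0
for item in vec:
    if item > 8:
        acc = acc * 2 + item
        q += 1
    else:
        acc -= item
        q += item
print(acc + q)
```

3

item=1: not >8, acc = 0-1 = -1; q=1
item=4: not >8, acc = (-1)-4 = -5; q=5
item=3: not >8, acc = (-5)-3 = -8; q=8
item=9: >8, acc = (-8)*2+9 = -7; q=9
item=6: not >8, acc = (-7)-6 = -13; q=15
item=13: >8, acc = (-13)*2+13 = -13; q=16
item=-2: not >8, acc = (-13)-(-2) = -11; q=14
acc+q = (-11)+14 = 3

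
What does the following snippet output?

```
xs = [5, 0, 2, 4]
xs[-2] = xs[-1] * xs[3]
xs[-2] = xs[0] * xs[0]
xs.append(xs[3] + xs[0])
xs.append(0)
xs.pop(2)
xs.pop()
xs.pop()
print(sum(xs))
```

9

xs[-2] = xs[-1]*xs[3] = 4*4 = 16 → [5, 0, 16, 4]
xs[-2] = xs[0]*xs[0] = 5*5 = 25 → [5, 0, 25, 4]
append xs[3]+xs[0] = 4+5 = 9 → [5, 0, 25, 4, 9]
append 0 → [5, 0, 25, 4, 9, 0]
pop(2) removes 25 → [5, 0, 4, 9, 0]
pop() removes 0 → [5, 0, 4, 9]
pop() removes 9 → [5, 0, 4]
sum = 9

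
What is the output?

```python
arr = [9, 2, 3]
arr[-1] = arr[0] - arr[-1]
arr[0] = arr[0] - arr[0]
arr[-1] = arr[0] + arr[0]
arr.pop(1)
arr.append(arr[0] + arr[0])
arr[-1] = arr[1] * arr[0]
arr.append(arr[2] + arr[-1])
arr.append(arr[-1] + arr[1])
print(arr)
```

arr[-1] = arr[0]-arr[-1] = 9-3 = 6 → [9, 2, 6]
arr[0] = arr[0]-arr[0] = 9-9 = 0 → [0, 2, 6]
arr[-1] = arr[0]+arr[0] = 0+0 = 0 → [0, 2, 0]
pop(1) removes 2 → [0, 0]
append arr[0]+arr[0] = 0+0 = 0 → [0, 0, 0]
arr[-1] = arr[1]*arr[0] = 0*0 = 0 → [0, 0, 0]
append arr[2]+arr[-1] = 0+0 = 0 → [0, 0, 0, 0]
append arr[-1]+arr[1] = 0+0 = 0 → [0, 0, 0, 0, 0]

[0, 0, 0, 0, 0]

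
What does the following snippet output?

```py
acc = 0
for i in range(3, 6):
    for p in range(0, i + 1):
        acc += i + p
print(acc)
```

i=3,p=0: acc = 0+3 = 3
i=3,p=1: acc = 3+4 = 7
i=3,p=2: acc = 7+5 = 12
i=3,p=3: acc = 12+6 = 18
i=4,p=0: acc = 18+4 = 22
i=4,p=1: acc = 22+5 = 27
i=4,p=2: acc = 27+6 = 33
i=4,p=3: acc = 33+7 = 40
i=4,p=4: acc = 40+8 = 48
i=5,p=0: acc = 48+5 = 53
i=5,p=1: acc = 53+6 = 59
i=5,p=2: acc = 59+7 = 66
i=5,p=3: acc = 66+8 = 74
i=5,p=4: acc = 74+9 = 83
i=5,p=5: acc = 83+10 = 93

93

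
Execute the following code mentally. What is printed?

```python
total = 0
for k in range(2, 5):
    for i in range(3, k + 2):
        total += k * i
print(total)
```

k=2,i=3: total = 0+6 = 6
k=3,i=3: total = 6+9 = 15
k=3,i=4: total = 15+12 = 27
k=4,i=3: total = 27+12 = 39
k=4,i=4: total = 39+16 = 55
k=4,i=5: total = 55+20 = 75

75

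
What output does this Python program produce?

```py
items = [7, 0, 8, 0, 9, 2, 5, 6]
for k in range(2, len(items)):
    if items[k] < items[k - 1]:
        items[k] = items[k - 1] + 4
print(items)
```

[7, 0, 8, 12, 16, 20, 24, 28]

k=2: 8>=0, unchanged → [7, 0, 8, 0, 9, 2, 5, 6]
k=3: 0<8, items[3] = 8+4 = 12 → [7, 0, 8, 12, 9, 2, 5, 6]
k=4: 9<12, items[4] = 12+4 = 16 → [7, 0, 8, 12, 16, 2, 5, 6]
k=5: 2<16, items[5] = 16+4 = 20 → [7, 0, 8, 12, 16, 20, 5, 6]
k=6: 5<20, items[6] = 20+4 = 24 → [7, 0, 8, 12, 16, 20, 24, 6]
k=7: 6<24, items[7] = 24+4 = 28 → [7, 0, 8, 12, 16, 20, 24, 28]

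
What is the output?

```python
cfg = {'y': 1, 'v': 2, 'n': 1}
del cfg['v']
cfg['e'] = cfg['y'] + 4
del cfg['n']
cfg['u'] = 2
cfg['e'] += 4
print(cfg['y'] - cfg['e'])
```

del 'v' → {'y': 1, 'n': 1}
cfg['e'] = cfg['y']+4 = 5 → {'y': 1, 'n': 1, 'e': 5}
del 'n' → {'y': 1, 'e': 5}
cfg['u'] = 2 → {'y': 1, 'e': 5, 'u': 2}
cfg['e'] = 5+4 = 9 → {'y': 1, 'e': 9, 'u': 2}
cfg['y']-cfg['e'] = 1-9 = -8

-8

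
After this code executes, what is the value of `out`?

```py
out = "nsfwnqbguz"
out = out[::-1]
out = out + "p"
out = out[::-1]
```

reverse → 'zugbqnwfsn'
+ 'p' → 'zugbqnwfsnp'
reverse → 'pnsfwnqbguz'

'pnsfwnqbguz'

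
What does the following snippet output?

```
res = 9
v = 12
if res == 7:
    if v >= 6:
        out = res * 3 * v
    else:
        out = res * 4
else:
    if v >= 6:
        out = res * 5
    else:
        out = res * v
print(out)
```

res=9, v=12
res == 7 is False; v >= 6 is True
→ out = res * 5 = 45

45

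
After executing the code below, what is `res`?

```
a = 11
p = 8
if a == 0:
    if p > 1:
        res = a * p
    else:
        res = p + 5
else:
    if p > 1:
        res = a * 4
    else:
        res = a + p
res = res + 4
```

48

a=11, p=8
a == 0 is False; p > 1 is True
→ res = a * 4 = 44
res = 44+4 = 48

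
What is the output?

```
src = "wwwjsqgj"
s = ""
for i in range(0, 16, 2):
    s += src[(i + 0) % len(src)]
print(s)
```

wwsgwwsg

i=0: add src[0]='w' → 'w'
i=2: add src[2]='w' → 'ww'
i=4: add src[4]='s' → 'wws'
i=6: add src[6]='g' → 'wwsg'
i=8: add src[0]='w' → 'wwsgw'
i=10: add src[2]='w' → 'wwsgww'
i=12: add src[4]='s' → 'wwsgwws'
i=14: add src[6]='g' → 'wwsgwwsg'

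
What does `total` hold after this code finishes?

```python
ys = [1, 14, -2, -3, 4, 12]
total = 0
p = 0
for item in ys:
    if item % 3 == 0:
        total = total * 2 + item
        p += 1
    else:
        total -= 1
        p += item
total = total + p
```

item=1: not %3==0, total = 0-1 = -1; p=1
item=14: not %3==0, total = (-1)-1 = -2; p=15
item=-2: not %3==0, total = (-2)-1 = -3; p=13
item=-3: %3==0, total = (-3)*2+(-3) = -9; p=14
item=4: not %3==0, total = (-9)-1 = -10; p=18
item=12: %3==0, total = (-10)*2+12 = -8; p=19
total+p = (-8)+19 = 11

11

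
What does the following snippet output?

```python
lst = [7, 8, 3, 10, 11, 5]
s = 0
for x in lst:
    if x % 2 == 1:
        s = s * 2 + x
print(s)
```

x=7: odd, s = 0*2+7 = 7
x=8: not odd
x=3: odd, s = 7*2+3 = 17
x=10: not odd
x=11: odd, s = 17*2+11 = 45
x=5: odd, s = 45*2+5 = 95

95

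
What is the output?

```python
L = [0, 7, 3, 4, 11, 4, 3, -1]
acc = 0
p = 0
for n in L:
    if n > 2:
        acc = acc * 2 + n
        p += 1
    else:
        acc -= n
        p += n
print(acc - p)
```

355

n=0: not >2, acc = 0-0 = 0; p=0
n=7: >2, acc = 0*2+7 = 7; p=1
n=3: >2, acc = 7*2+3 = 17; p=2
n=4: >2, acc = 17*2+4 = 38; p=3
n=11: >2, acc = 38*2+11 = 87; p=4
n=4: >2, acc = 87*2+4 = 178; p=5
n=3: >2, acc = 178*2+3 = 359; p=6
n=-1: not >2, acc = 359-(-1) = 360; p=5
acc-p = 360-5 = 355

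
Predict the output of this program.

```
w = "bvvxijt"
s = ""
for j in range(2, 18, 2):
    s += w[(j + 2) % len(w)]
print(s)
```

j=2: add w[4]='i' → 'i'
j=4: add w[6]='t' → 'it'
j=6: add w[1]='v' → 'itv'
j=8: add w[3]='x' → 'itvx'
j=10: add w[5]='j' → 'itvxj'
j=12: add w[0]='b' → 'itvxjb'
j=14: add w[2]='v' → 'itvxjbv'
j=16: add w[4]='i' → 'itvxjbvi'

itvxjbvi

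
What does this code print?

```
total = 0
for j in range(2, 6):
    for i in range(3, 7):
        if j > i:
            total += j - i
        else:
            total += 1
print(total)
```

17

j=2,i=3: not 2>3, total = 0+1 = 1
j=2,i=4: not 2>4, total = 1+1 = 2
j=2,i=5: not 2>5, total = 2+1 = 3
j=2,i=6: not 2>6, total = 3+1 = 4
j=3,i=3: not 3>3, total = 4+1 = 5
j=3,i=4: not 3>4, total = 5+1 = 6
j=3,i=5: not 3>5, total = 6+1 = 7
j=3,i=6: not 3>6, total = 7+1 = 8
j=4,i=3: 4>3, total = 8+1 = 9
j=4,i=4: not 4>4, total = 9+1 = 10
j=4,i=5: not 4>5, total = 10+1 = 11
j=4,i=6: not 4>6, total = 11+1 = 12
j=5,i=3: 5>3, total = 12+2 = 14
j=5,i=4: 5>4, total = 14+1 = 15
j=5,i=5: not 5>5, total = 15+1 = 16
j=5,i=6: not 5>6, total = 16+1 = 17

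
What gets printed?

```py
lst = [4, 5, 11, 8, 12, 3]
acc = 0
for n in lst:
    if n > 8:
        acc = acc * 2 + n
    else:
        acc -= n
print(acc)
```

n=4: not >8, acc = 0-4 = -4
n=5: not >8, acc = (-4)-5 = -9
n=11: >8, acc = (-9)*2+11 = -7
n=8: not >8, acc = (-7)-8 = -15
n=12: >8, acc = (-15)*2+12 = -18
n=3: not >8, acc = (-18)-3 = -21

-21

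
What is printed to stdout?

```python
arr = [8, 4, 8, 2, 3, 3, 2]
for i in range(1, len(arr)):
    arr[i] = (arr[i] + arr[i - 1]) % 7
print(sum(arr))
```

26

i=1: arr[1] = (4+8)%7 = 5 → [8, 5, 8, 2, 3, 3, 2]
i=2: arr[2] = (8+5)%7 = 6 → [8, 5, 6, 2, 3, 3, 2]
i=3: arr[3] = (2+6)%7 = 1 → [8, 5, 6, 1, 3, 3, 2]
i=4: arr[4] = (3+1)%7 = 4 → [8, 5, 6, 1, 4, 3, 2]
i=5: arr[5] = (3+4)%7 = 0 → [8, 5, 6, 1, 4, 0, 2]
i=6: arr[6] = (2+0)%7 = 2 → [8, 5, 6, 1, 4, 0, 2]
sum = 26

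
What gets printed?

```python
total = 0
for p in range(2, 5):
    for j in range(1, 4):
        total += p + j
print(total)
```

p=2,j=1: total = 0+3 = 3
p=2,j=2: total = 3+4 = 7
p=2,j=3: total = 7+5 = 12
p=3,j=1: total = 12+4 = 16
p=3,j=2: total = 16+5 = 21
p=3,j=3: total = 21+6 = 27
p=4,j=1: total = 27+5 = 32
p=4,j=2: total = 32+6 = 38
p=4,j=3: total = 38+7 = 45

45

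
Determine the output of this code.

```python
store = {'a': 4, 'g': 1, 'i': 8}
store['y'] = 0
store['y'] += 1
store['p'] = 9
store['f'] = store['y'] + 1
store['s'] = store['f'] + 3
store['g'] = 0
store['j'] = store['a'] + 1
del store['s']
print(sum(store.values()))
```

store['y'] = 0 → {'a': 4, 'g': 1, 'i': 8, 'y': 0}
store['y'] = 0+1 = 1 → {'a': 4, 'g': 1, 'i': 8, 'y': 1}
store['p'] = 9 → {'a': 4, 'g': 1, 'i': 8, 'y': 1, 'p': 9}
store['f'] = store['y']+1 = 2 → {'a': 4, 'g': 1, 'i': 8, 'y': 1, 'p': 9, 'f': 2}
store['s'] = store['f']+3 = 5 → {'a': 4, 'g': 1, 'i': 8, 'y': 1, 'p': 9, 'f': 2, 's': 5}
store['g'] = 0 → {'a': 4, 'g': 0, 'i': 8, 'y': 1, 'p': 9, 'f': 2, 's': 5}
store['j'] = store['a']+1 = 5 → {'a': 4, 'g': 0, 'i': 8, 'y': 1, 'p': 9, 'f': 2, 's': 5, 'j': 5}
del 's' → {'a': 4, 'g': 0, 'i': 8, 'y': 1, 'p': 9, 'f': 2, 'j': 5}
sum of values = 29

29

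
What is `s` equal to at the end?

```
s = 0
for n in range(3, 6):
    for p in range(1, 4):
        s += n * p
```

72

n=3,p=1: s = 0+3 = 3
n=3,p=2: s = 3+6 = 9
n=3,p=3: s = 9+9 = 18
n=4,p=1: s = 18+4 = 22
n=4,p=2: s = 22+8 = 30
n=4,p=3: s = 30+12 = 42
n=5,p=1: s = 42+5 = 47
n=5,p=2: s = 47+10 = 57
n=5,p=3: s = 57+15 = 72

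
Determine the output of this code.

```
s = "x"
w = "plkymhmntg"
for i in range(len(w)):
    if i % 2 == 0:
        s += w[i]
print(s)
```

xpkmmt

i=0: add 'p' → 'xp'
i=1: skip
i=2: add 'k' → 'xpk'
i=3: skip
i=4: add 'm' → 'xpkm'
i=5: skip
i=6: add 'm' → 'xpkmm'
i=7: skip
i=8: add 't' → 'xpkmmt'
i=9: skip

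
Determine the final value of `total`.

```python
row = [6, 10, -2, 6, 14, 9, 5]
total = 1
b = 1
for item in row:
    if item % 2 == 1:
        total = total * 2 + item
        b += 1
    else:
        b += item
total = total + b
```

item=6: not odd; b=7
item=10: not odd; b=17
item=-2: not odd; b=15
item=6: not odd; b=21
item=14: not odd; b=35
item=9: odd, total = 1*2+9 = 11; b=36
item=5: odd, total = 11*2+5 = 27; b=37
total+b = 27+37 = 64

64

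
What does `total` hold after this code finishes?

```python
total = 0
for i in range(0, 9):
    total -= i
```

i=0: total = 0-0 = 0
i=1: total = 0-1 = -1
i=2: total = (-1)-2 = -3
i=3: total = (-3)-3 = -6
i=4: total = (-6)-4 = -10
i=5: total = (-10)-5 = -15
i=6: total = (-15)-6 = -21
i=7: total = (-21)-7 = -28
i=8: total = (-28)-8 = -36

-36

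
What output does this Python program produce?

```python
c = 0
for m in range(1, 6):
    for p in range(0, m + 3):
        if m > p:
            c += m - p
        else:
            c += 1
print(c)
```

m=1,p=0: 1>0, c = 0+1 = 1
m=1,p=1: not 1>1, c = 1+1 = 2
m=1,p=2: not 1>2, c = 2+1 = 3
m=1,p=3: not 1>3, c = 3+1 = 4
m=2,p=0: 2>0, c = 4+2 = 6
m=2,p=1: 2>1, c = 6+1 = 7
m=2,p=2: not 2>2, c = 7+1 = 8
m=2,p=3: not 2>3, c = 8+1 = 9
m=2,p=4: not 2>4, c = 9+1 = 10
m=3,p=0: 3>0, c = 10+3 = 13
m=3,p=1: 3>1, c = 13+2 = 15
m=3,p=2: 3>2, c = 15+1 = 16
m=3,p=3: not 3>3, c = 16+1 = 17
m=3,p=4: not 3>4, c = 17+1 = 18
m=3,p=5: not 3>5, c = 18+1 = 19
m=4,p=0: 4>0, c = 19+4 = 23
m=4,p=1: 4>1, c = 23+3 = 26
m=4,p=2: 4>2, c = 26+2 = 28
m=4,p=3: 4>3, c = 28+1 = 29
m=4,p=4: not 4>4, c = 29+1 = 30
m=4,p=5: not 4>5, c = 30+1 = 31
m=4,p=6: not 4>6, c = 31+1 = 32
m=5,p=0: 5>0, c = 32+5 = 37
m=5,p=1: 5>1, c = 37+4 = 41
m=5,p=2: 5>2, c = 41+3 = 44
m=5,p=3: 5>3, c = 44+2 = 46
m=5,p=4: 5>4, c = 46+1 = 47
m=5,p=5: not 5>5, c = 47+1 = 48
m=5,p=6: not 5>6, c = 48+1 = 49
m=5,p=7: not 5>7, c = 49+1 = 50

50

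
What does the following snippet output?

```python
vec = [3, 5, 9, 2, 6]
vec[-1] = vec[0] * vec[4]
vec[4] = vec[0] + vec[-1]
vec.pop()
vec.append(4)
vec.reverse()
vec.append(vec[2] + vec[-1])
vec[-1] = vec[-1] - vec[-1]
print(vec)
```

vec[-1] = vec[0]*vec[4] = 3*6 = 18 → [3, 5, 9, 2, 18]
vec[4] = vec[0]+vec[-1] = 3+18 = 21 → [3, 5, 9, 2, 21]
pop() removes 21 → [3, 5, 9, 2]
append 4 → [3, 5, 9, 2, 4]
reverse → [4, 2, 9, 5, 3]
append vec[2]+vec[-1] = 9+3 = 12 → [4, 2, 9, 5, 3, 12]
vec[-1] = vec[-1]-vec[-1] = 12-12 = 0 → [4, 2, 9, 5, 3, 0]

[4, 2, 9, 5, 3, 0]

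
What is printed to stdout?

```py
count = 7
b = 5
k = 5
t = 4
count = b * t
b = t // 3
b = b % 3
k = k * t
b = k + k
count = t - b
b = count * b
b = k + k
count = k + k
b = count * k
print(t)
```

count = 5*4 = 20
b = 4//3 = 1
b = 1%3 = 1
k = 5*4 = 20
b = 20+20 = 40
count = 4-40 = -36
b = (-36)*40 = -1440
b = 20+20 = 40
count = 20+20 = 40
b = 40*20 = 800

4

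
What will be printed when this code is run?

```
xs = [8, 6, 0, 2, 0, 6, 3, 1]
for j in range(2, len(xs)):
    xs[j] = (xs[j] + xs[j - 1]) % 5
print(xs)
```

j=2: xs[2] = (0+6)%5 = 1 → [8, 6, 1, 2, 0, 6, 3, 1]
j=3: xs[3] = (2+1)%5 = 3 → [8, 6, 1, 3, 0, 6, 3, 1]
j=4: xs[4] = (0+3)%5 = 3 → [8, 6, 1, 3, 3, 6, 3, 1]
j=5: xs[5] = (6+3)%5 = 4 → [8, 6, 1, 3, 3, 4, 3, 1]
j=6: xs[6] = (3+4)%5 = 2 → [8, 6, 1, 3, 3, 4, 2, 1]
j=7: xs[7] = (1+2)%5 = 3 → [8, 6, 1, 3, 3, 4, 2, 3]

[8, 6, 1, 3, 3, 4, 2, 3]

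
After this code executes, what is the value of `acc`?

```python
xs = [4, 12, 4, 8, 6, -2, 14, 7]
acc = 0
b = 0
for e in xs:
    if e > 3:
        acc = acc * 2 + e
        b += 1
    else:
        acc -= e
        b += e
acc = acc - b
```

e=4: >3, acc = 0*2+4 = 4; b=1
e=12: >3, acc = 4*2+12 = 20; b=2
e=4: >3, acc = 20*2+4 = 44; b=3
e=8: >3, acc = 44*2+8 = 96; b=4
e=6: >3, acc = 96*2+6 = 198; b=5
e=-2: not >3, acc = 198-(-2) = 200; b=3
e=14: >3, acc = 200*2+14 = 414; b=4
e=7: >3, acc = 414*2+7 = 835; b=5
acc-b = 835-5 = 830

830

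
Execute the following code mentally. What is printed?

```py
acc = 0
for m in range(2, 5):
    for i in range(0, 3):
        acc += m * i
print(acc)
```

27

m=2,i=0: acc = 0+0 = 0
m=2,i=1: acc = 0+2 = 2
m=2,i=2: acc = 2+4 = 6
m=3,i=0: acc = 6+0 = 6
m=3,i=1: acc = 6+3 = 9
m=3,i=2: acc = 9+6 = 15
m=4,i=0: acc = 15+0 = 15
m=4,i=1: acc = 15+4 = 19
m=4,i=2: acc = 19+8 = 27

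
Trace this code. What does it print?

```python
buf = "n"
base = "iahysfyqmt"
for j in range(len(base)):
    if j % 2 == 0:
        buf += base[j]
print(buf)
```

j=0: add 'i' → 'ni'
j=1: skip
j=2: add 'h' → 'nih'
j=3: skip
j=4: add 's' → 'nihs'
j=5: skip
j=6: add 'y' → 'nihsy'
j=7: skip
j=8: add 'm' → 'nihsym'
j=9: skip

nihsym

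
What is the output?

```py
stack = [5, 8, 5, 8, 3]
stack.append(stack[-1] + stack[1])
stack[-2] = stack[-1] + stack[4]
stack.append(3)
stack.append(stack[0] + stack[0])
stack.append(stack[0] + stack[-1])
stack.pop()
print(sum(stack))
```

append stack[-1]+stack[1] = 3+8 = 11 → [5, 8, 5, 8, 3, 11]
stack[-2] = stack[-1]+stack[4] = 11+3 = 14 → [5, 8, 5, 8, 14, 11]
append 3 → [5, 8, 5, 8, 14, 11, 3]
append stack[0]+stack[0] = 5+5 = 10 → [5, 8, 5, 8, 14, 11, 3, 10]
append stack[0]+stack[-1] = 5+10 = 15 → [5, 8, 5, 8, 14, 11, 3, 10, 15]
pop() removes 15 → [5, 8, 5, 8, 14, 11, 3, 10]
sum = 64

64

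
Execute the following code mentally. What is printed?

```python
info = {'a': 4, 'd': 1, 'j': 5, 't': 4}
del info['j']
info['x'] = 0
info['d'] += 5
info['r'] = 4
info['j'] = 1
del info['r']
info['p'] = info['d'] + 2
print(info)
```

{'a': 4, 'd': 6, 't': 4, 'x': 0, 'j': 1, 'p': 8}

del 'j' → {'a': 4, 'd': 1, 't': 4}
info['x'] = 0 → {'a': 4, 'd': 1, 't': 4, 'x': 0}
info['d'] = 1+5 = 6 → {'a': 4, 'd': 6, 't': 4, 'x': 0}
info['r'] = 4 → {'a': 4, 'd': 6, 't': 4, 'x': 0, 'r': 4}
info['j'] = 1 → {'a': 4, 'd': 6, 't': 4, 'x': 0, 'r': 4, 'j': 1}
del 'r' → {'a': 4, 'd': 6, 't': 4, 'x': 0, 'j': 1}
info['p'] = info['d']+2 = 8 → {'a': 4, 'd': 6, 't': 4, 'x': 0, 'j': 1, 'p': 8}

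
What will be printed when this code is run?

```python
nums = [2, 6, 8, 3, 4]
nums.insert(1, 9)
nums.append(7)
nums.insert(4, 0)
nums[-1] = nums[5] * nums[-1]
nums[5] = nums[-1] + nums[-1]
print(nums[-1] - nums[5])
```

-21

insert 9 at 1 → [2, 9, 6, 8, 3, 4]
append 7 → [2, 9, 6, 8, 3, 4, 7]
insert 0 at 4 → [2, 9, 6, 8, 0, 3, 4, 7]
nums[-1] = nums[5]*nums[-1] = 3*7 = 21 → [2, 9, 6, 8, 0, 3, 4, 21]
nums[5] = nums[-1]+nums[-1] = 21+21 = 42 → [2, 9, 6, 8, 0, 42, 4, 21]
nums[-1]-nums[5] = 21-42 = -21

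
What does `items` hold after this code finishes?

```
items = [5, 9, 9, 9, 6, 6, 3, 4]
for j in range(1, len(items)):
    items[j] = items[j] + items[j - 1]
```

[5, 14, 23, 32, 38, 44, 47, 51]

j=1: items[1] = 9+5 = 14 → [5, 14, 9, 9, 6, 6, 3, 4]
j=2: items[2] = 9+14 = 23 → [5, 14, 23, 9, 6, 6, 3, 4]
j=3: items[3] = 9+23 = 32 → [5, 14, 23, 32, 6, 6, 3, 4]
j=4: items[4] = 6+32 = 38 → [5, 14, 23, 32, 38, 6, 3, 4]
j=5: items[5] = 6+38 = 44 → [5, 14, 23, 32, 38, 44, 3, 4]
j=6: items[6] = 3+44 = 47 → [5, 14, 23, 32, 38, 44, 47, 4]
j=7: items[7] = 4+47 = 51 → [5, 14, 23, 32, 38, 44, 47, 51]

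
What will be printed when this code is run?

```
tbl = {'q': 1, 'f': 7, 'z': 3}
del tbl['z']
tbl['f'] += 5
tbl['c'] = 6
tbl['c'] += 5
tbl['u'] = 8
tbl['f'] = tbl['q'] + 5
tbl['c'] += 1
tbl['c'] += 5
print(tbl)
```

del 'z' → {'q': 1, 'f': 7}
tbl['f'] = 7+5 = 12 → {'q': 1, 'f': 12}
tbl['c'] = 6 → {'q': 1, 'f': 12, 'c': 6}
tbl['c'] = 6+5 = 11 → {'q': 1, 'f': 12, 'c': 11}
tbl['u'] = 8 → {'q': 1, 'f': 12, 'c': 11, 'u': 8}
tbl['f'] = tbl['q']+5 = 6 → {'q': 1, 'f': 6, 'c': 11, 'u': 8}
tbl['c'] = 11+1 = 12 → {'q': 1, 'f': 6, 'c': 12, 'u': 8}
tbl['c'] = 12+5 = 17 → {'q': 1, 'f': 6, 'c': 17, 'u': 8}

{'q': 1, 'f': 6, 'c': 17, 'u': 8}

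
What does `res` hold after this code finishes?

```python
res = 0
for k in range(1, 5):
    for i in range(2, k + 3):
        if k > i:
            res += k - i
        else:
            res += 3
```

37

k=1,i=2: not 1>2, res = 0+3 = 3
k=1,i=3: not 1>3, res = 3+3 = 6
k=2,i=2: not 2>2, res = 6+3 = 9
k=2,i=3: not 2>3, res = 9+3 = 12
k=2,i=4: not 2>4, res = 12+3 = 15
k=3,i=2: 3>2, res = 15+1 = 16
k=3,i=3: not 3>3, res = 16+3 = 19
k=3,i=4: not 3>4, res = 19+3 = 22
k=3,i=5: not 3>5, res = 22+3 = 25
k=4,i=2: 4>2, res = 25+2 = 27
k=4,i=3: 4>3, res = 27+1 = 28
k=4,i=4: not 4>4, res = 28+3 = 31
k=4,i=5: not 4>5, res = 31+3 = 34
k=4,i=6: not 4>6, res = 34+3 = 37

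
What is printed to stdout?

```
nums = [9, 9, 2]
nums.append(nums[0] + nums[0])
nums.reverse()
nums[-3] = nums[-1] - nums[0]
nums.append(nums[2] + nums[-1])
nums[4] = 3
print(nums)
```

append nums[0]+nums[0] = 9+9 = 18 → [9, 9, 2, 18]
reverse → [18, 2, 9, 9]
nums[-3] = nums[-1]-nums[0] = 9-18 = -9 → [18, -9, 9, 9]
append nums[2]+nums[-1] = 9+9 = 18 → [18, -9, 9, 9, 18]
nums[4] = 3 → [18, -9, 9, 9, 3]

[18, -9, 9, 9, 3]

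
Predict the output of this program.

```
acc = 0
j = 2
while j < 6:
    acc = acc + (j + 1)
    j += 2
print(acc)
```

j=2: acc = 0+3 = 3
j=4: acc = 3+5 = 8

8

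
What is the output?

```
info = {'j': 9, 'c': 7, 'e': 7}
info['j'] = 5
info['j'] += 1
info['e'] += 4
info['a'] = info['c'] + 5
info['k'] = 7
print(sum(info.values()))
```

43

info['j'] = 5 → {'j': 5, 'c': 7, 'e': 7}
info['j'] = 5+1 = 6 → {'j': 6, 'c': 7, 'e': 7}
info['e'] = 7+4 = 11 → {'j': 6, 'c': 7, 'e': 11}
info['a'] = info['c']+5 = 12 → {'j': 6, 'c': 7, 'e': 11, 'a': 12}
info['k'] = 7 → {'j': 6, 'c': 7, 'e': 11, 'a': 12, 'k': 7}
sum of values = 43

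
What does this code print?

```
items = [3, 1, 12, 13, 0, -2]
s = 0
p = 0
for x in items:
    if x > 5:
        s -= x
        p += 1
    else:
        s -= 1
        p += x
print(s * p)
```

x=3: not >5, s = 0-1 = -1; p=3
x=1: not >5, s = (-1)-1 = -2; p=4
x=12: >5, s = (-2)-12 = -14; p=5
x=13: >5, s = (-14)-13 = -27; p=6
x=0: not >5, s = (-27)-1 = -28; p=6
x=-2: not >5, s = (-28)-1 = -29; p=4
s*p = (-29)*4 = -116

-116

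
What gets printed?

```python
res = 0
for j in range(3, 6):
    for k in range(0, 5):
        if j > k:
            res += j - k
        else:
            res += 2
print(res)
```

37

j=3,k=0: 3>0, res = 0+3 = 3
j=3,k=1: 3>1, res = 3+2 = 5
j=3,k=2: 3>2, res = 5+1 = 6
j=3,k=3: not 3>3, res = 6+2 = 8
j=3,k=4: not 3>4, res = 8+2 = 10
j=4,k=0: 4>0, res = 10+4 = 14
j=4,k=1: 4>1, res = 14+3 = 17
j=4,k=2: 4>2, res = 17+2 = 19
j=4,k=3: 4>3, res = 19+1 = 20
j=4,k=4: not 4>4, res = 20+2 = 22
j=5,k=0: 5>0, res = 22+5 = 27
j=5,k=1: 5>1, res = 27+4 = 31
j=5,k=2: 5>2, res = 31+3 = 34
j=5,k=3: 5>3, res = 34+2 = 36
j=5,k=4: 5>4, res = 36+1 = 37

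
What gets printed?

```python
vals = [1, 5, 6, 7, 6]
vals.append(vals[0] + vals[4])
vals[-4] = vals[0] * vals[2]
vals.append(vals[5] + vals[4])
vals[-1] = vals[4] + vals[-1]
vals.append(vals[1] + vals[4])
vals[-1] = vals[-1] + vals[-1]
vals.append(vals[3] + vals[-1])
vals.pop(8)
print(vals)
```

[1, 5, 6, 7, 6, 7, 19, 22]

append vals[0]+vals[4] = 1+6 = 7 → [1, 5, 6, 7, 6, 7]
vals[-4] = vals[0]*vals[2] = 1*6 = 6 → [1, 5, 6, 7, 6, 7]
append vals[5]+vals[4] = 7+6 = 13 → [1, 5, 6, 7, 6, 7, 13]
vals[-1] = vals[4]+vals[-1] = 6+13 = 19 → [1, 5, 6, 7, 6, 7, 19]
append vals[1]+vals[4] = 5+6 = 11 → [1, 5, 6, 7, 6, 7, 19, 11]
vals[-1] = vals[-1]+vals[-1] = 11+11 = 22 → [1, 5, 6, 7, 6, 7, 19, 22]
append vals[3]+vals[-1] = 7+22 = 29 → [1, 5, 6, 7, 6, 7, 19, 22, 29]
pop(8) removes 29 → [1, 5, 6, 7, 6, 7, 19, 22]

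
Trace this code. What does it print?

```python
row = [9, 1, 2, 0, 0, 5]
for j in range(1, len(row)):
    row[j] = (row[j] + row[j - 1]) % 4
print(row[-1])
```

j=1: row[1] = (1+9)%4 = 2 → [9, 2, 2, 0, 0, 5]
j=2: row[2] = (2+2)%4 = 0 → [9, 2, 0, 0, 0, 5]
j=3: row[3] = (0+0)%4 = 0 → [9, 2, 0, 0, 0, 5]
j=4: row[4] = (0+0)%4 = 0 → [9, 2, 0, 0, 0, 5]
j=5: row[5] = (5+0)%4 = 1 → [9, 2, 0, 0, 0, 1]

1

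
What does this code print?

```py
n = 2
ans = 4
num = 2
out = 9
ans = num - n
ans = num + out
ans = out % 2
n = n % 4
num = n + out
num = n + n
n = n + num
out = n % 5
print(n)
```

6

ans = 2-2 = 0
ans = 2+9 = 11
ans = 9%2 = 1
n = 2%4 = 2
num = 2+9 = 11
num = 2+2 = 4
n = 2+4 = 6
out = 6%5 = 1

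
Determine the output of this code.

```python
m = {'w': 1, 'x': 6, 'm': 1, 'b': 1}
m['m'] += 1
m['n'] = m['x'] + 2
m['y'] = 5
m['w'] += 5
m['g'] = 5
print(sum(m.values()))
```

m['m'] = 1+1 = 2 → {'w': 1, 'x': 6, 'm': 2, 'b': 1}
m['n'] = m['x']+2 = 8 → {'w': 1, 'x': 6, 'm': 2, 'b': 1, 'n': 8}
m['y'] = 5 → {'w': 1, 'x': 6, 'm': 2, 'b': 1, 'n': 8, 'y': 5}
m['w'] = 1+5 = 6 → {'w': 6, 'x': 6, 'm': 2, 'b': 1, 'n': 8, 'y': 5}
m['g'] = 5 → {'w': 6, 'x': 6, 'm': 2, 'b': 1, 'n': 8, 'y': 5, 'g': 5}
sum of values = 33

33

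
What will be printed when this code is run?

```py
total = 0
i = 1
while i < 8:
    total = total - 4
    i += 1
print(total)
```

-28

i=1: total = 0-4 = -4
i=2: total = (-4)-4 = -8
i=3: total = (-8)-4 = -12
i=4: total = (-12)-4 = -16
i=5: total = (-16)-4 = -20
i=6: total = (-20)-4 = -24
i=7: total = (-24)-4 = -28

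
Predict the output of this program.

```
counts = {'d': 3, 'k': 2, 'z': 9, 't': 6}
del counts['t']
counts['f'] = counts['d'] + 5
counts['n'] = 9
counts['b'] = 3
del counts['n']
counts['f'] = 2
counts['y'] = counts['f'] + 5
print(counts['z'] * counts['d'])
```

del 't' → {'d': 3, 'k': 2, 'z': 9}
counts['f'] = counts['d']+5 = 8 → {'d': 3, 'k': 2, 'z': 9, 'f': 8}
counts['n'] = 9 → {'d': 3, 'k': 2, 'z': 9, 'f': 8, 'n': 9}
counts['b'] = 3 → {'d': 3, 'k': 2, 'z': 9, 'f': 8, 'n': 9, 'b': 3}
del 'n' → {'d': 3, 'k': 2, 'z': 9, 'f': 8, 'b': 3}
counts['f'] = 2 → {'d': 3, 'k': 2, 'z': 9, 'f': 2, 'b': 3}
counts['y'] = counts['f']+5 = 7 → {'d': 3, 'k': 2, 'z': 9, 'f': 2, 'b': 3, 'y': 7}
counts['z']*counts['d'] = 9*3 = 27

27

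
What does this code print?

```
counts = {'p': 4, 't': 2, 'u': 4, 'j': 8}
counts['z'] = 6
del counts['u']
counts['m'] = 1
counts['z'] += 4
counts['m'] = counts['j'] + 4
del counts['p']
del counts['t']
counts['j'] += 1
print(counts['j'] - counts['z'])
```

counts['z'] = 6 → {'p': 4, 't': 2, 'u': 4, 'j': 8, 'z': 6}
del 'u' → {'p': 4, 't': 2, 'j': 8, 'z': 6}
counts['m'] = 1 → {'p': 4, 't': 2, 'j': 8, 'z': 6, 'm': 1}
counts['z'] = 6+4 = 10 → {'p': 4, 't': 2, 'j': 8, 'z': 10, 'm': 1}
counts['m'] = counts['j']+4 = 12 → {'p': 4, 't': 2, 'j': 8, 'z': 10, 'm': 12}
del 'p' → {'t': 2, 'j': 8, 'z': 10, 'm': 12}
del 't' → {'j': 8, 'z': 10, 'm': 12}
counts['j'] = 8+1 = 9 → {'j': 9, 'z': 10, 'm': 12}
counts['j']-counts['z'] = 9-10 = -1

-1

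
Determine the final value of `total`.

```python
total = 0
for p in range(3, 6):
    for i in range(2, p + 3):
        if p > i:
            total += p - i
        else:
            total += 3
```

p=3,i=2: 3>2, total = 0+1 = 1
p=3,i=3: not 3>3, total = 1+3 = 4
p=3,i=4: not 3>4, total = 4+3 = 7
p=3,i=5: not 3>5, total = 7+3 = 10
p=4,i=2: 4>2, total = 10+2 = 12
p=4,i=3: 4>3, total = 12+1 = 13
p=4,i=4: not 4>4, total = 13+3 = 16
p=4,i=5: not 4>5, total = 16+3 = 19
p=4,i=6: not 4>6, total = 19+3 = 22
p=5,i=2: 5>2, total = 22+3 = 25
p=5,i=3: 5>3, total = 25+2 = 27
p=5,i=4: 5>4, total = 27+1 = 28
p=5,i=5: not 5>5, total = 28+3 = 31
p=5,i=6: not 5>6, total = 31+3 = 34
p=5,i=7: not 5>7, total = 34+3 = 37

37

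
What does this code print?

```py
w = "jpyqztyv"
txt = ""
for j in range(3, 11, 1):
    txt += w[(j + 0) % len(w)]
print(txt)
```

qztyvjpy

j=3: add w[3]='q' → 'q'
j=4: add w[4]='z' → 'qz'
j=5: add w[5]='t' → 'qzt'
j=6: add w[6]='y' → 'qzty'
j=7: add w[7]='v' → 'qztyv'
j=8: add w[0]='j' → 'qztyvj'
j=9: add w[1]='p' → 'qztyvjp'
j=10: add w[2]='y' → 'qztyvjpy'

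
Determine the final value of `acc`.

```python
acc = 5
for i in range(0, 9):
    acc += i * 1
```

41

i=0: acc = 5+0*1 = 5
i=1: acc = 5+1*1 = 6
i=2: acc = 6+2*1 = 8
i=3: acc = 8+3*1 = 11
i=4: acc = 11+4*1 = 15
i=5: acc = 15+5*1 = 20
i=6: acc = 20+6*1 = 26
i=7: acc = 26+7*1 = 33
i=8: acc = 33+8*1 = 41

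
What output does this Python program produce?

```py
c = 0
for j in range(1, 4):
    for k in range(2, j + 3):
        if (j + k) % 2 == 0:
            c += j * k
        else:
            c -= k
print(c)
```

j=1,k=2: odd sum, c = 0-2 = -2
j=1,k=3: even sum, c = (-2)+3 = 1
j=2,k=2: even sum, c = 1+4 = 5
j=2,k=3: odd sum, c = 5-3 = 2
j=2,k=4: even sum, c = 2+8 = 10
j=3,k=2: odd sum, c = 10-2 = 8
j=3,k=3: even sum, c = 8+9 = 17
j=3,k=4: odd sum, c = 17-4 = 13
j=3,k=5: even sum, c = 13+15 = 28

28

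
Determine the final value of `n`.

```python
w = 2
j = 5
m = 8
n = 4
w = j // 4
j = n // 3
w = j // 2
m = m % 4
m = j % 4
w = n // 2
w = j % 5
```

4

w = 5//4 = 1
j = 4//3 = 1
w = 1//2 = 0
m = 8%4 = 0
m = 1%4 = 1
w = 4//2 = 2
w = 1%5 = 1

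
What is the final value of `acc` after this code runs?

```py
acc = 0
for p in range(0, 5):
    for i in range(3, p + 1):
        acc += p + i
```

21

p=3,i=3: acc = 0+6 = 6
p=4,i=3: acc = 6+7 = 13
p=4,i=4: acc = 13+8 = 21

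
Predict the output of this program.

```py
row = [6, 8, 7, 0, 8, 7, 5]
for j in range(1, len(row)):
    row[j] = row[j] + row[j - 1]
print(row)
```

j=1: row[1] = 8+6 = 14 → [6, 14, 7, 0, 8, 7, 5]
j=2: row[2] = 7+14 = 21 → [6, 14, 21, 0, 8, 7, 5]
j=3: row[3] = 0+21 = 21 → [6, 14, 21, 21, 8, 7, 5]
j=4: row[4] = 8+21 = 29 → [6, 14, 21, 21, 29, 7, 5]
j=5: row[5] = 7+29 = 36 → [6, 14, 21, 21, 29, 36, 5]
j=6: row[6] = 5+36 = 41 → [6, 14, 21, 21, 29, 36, 41]

[6, 14, 21, 21, 29, 36, 41]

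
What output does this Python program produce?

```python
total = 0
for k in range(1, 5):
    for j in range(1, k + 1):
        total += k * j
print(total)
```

k=1,j=1: total = 0+1 = 1
k=2,j=1: total = 1+2 = 3
k=2,j=2: total = 3+4 = 7
k=3,j=1: total = 7+3 = 10
k=3,j=2: total = 10+6 = 16
k=3,j=3: total = 16+9 = 25
k=4,j=1: total = 25+4 = 29
k=4,j=2: total = 29+8 = 37
k=4,j=3: total = 37+12 = 49
k=4,j=4: total = 49+16 = 65

65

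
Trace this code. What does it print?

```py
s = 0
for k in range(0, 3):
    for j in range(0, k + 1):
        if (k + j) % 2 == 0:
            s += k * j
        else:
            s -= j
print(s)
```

k=0,j=0: even sum, s = 0+0 = 0
k=1,j=0: odd sum, s = 0-0 = 0
k=1,j=1: even sum, s = 0+1 = 1
k=2,j=0: even sum, s = 1+0 = 1
k=2,j=1: odd sum, s = 1-1 = 0
k=2,j=2: even sum, s = 0+4 = 4

4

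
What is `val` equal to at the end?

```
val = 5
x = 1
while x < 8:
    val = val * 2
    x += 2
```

80

x=1: val = 5*2 = 10
x=3: val = 10*2 = 20
x=5: val = 20*2 = 40
x=7: val = 40*2 = 80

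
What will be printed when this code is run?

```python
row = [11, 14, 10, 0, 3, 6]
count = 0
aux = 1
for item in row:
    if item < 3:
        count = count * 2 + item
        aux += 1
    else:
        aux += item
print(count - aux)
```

item=11: not <3; aux=12
item=14: not <3; aux=26
item=10: not <3; aux=36
item=0: <3, count = 0*2+0 = 0; aux=37
item=3: not <3; aux=40
item=6: not <3; aux=46
count-aux = 0-46 = -46

-46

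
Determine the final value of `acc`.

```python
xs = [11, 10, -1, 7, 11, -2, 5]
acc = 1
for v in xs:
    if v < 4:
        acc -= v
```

4

v=11: not <4
v=10: not <4
v=-1: <4, acc = 1-(-1) = 2
v=7: not <4
v=11: not <4
v=-2: <4, acc = 2-(-2) = 4
v=5: not <4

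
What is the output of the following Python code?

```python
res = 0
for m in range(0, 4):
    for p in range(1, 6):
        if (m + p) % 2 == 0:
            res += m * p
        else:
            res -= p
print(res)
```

18

m=0,p=1: odd sum, res = 0-1 = -1
m=0,p=2: even sum, res = (-1)+0 = -1
m=0,p=3: odd sum, res = (-1)-3 = -4
m=0,p=4: even sum, res = (-4)+0 = -4
m=0,p=5: odd sum, res = (-4)-5 = -9
m=1,p=1: even sum, res = (-9)+1 = -8
m=1,p=2: odd sum, res = (-8)-2 = -10
m=1,p=3: even sum, res = (-10)+3 = -7
m=1,p=4: odd sum, res = (-7)-4 = -11
m=1,p=5: even sum, res = (-11)+5 = -6
m=2,p=1: odd sum, res = (-6)-1 = -7
m=2,p=2: even sum, res = (-7)+4 = -3
m=2,p=3: odd sum, res = (-3)-3 = -6
m=2,p=4: even sum, res = (-6)+8 = 2
m=2,p=5: odd sum, res = 2-5 = -3
m=3,p=1: even sum, res = (-3)+3 = 0
m=3,p=2: odd sum, res = 0-2 = -2
m=3,p=3: even sum, res = (-2)+9 = 7
m=3,p=4: odd sum, res = 7-4 = 3
m=3,p=5: even sum, res = 3+15 = 18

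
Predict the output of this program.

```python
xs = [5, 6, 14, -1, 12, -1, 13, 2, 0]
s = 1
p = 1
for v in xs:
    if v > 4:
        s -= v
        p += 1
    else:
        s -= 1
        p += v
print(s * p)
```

v=5: >4, s = 1-5 = -4; p=2
v=6: >4, s = (-4)-6 = -10; p=3
v=14: >4, s = (-10)-14 = -24; p=4
v=-1: not >4, s = (-24)-1 = -25; p=3
v=12: >4, s = (-25)-12 = -37; p=4
v=-1: not >4, s = (-37)-1 = -38; p=3
v=13: >4, s = (-38)-13 = -51; p=4
v=2: not >4, s = (-51)-1 = -52; p=6
v=0: not >4, s = (-52)-1 = -53; p=6
s*p = (-53)*6 = -318

-318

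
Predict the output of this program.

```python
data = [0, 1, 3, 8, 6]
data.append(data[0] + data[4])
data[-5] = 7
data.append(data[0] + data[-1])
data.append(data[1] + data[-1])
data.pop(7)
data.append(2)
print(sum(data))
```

38

append data[0]+data[4] = 0+6 = 6 → [0, 1, 3, 8, 6, 6]
data[-5] = 7 → [0, 7, 3, 8, 6, 6]
append data[0]+data[-1] = 0+6 = 6 → [0, 7, 3, 8, 6, 6, 6]
append data[1]+data[-1] = 7+6 = 13 → [0, 7, 3, 8, 6, 6, 6, 13]
pop(7) removes 13 → [0, 7, 3, 8, 6, 6, 6]
append 2 → [0, 7, 3, 8, 6, 6, 6, 2]
sum = 38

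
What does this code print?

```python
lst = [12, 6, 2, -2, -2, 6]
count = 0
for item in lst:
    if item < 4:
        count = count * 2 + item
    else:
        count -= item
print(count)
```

item=12: not <4, count = 0-12 = -12
item=6: not <4, count = (-12)-6 = -18
item=2: <4, count = (-18)*2+2 = -34
item=-2: <4, count = (-34)*2+(-2) = -70
item=-2: <4, count = (-70)*2+(-2) = -142
item=6: not <4, count = (-142)-6 = -148

-148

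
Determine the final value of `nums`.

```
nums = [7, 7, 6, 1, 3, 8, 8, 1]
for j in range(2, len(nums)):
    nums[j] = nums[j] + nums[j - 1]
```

j=2: nums[2] = 6+7 = 13 → [7, 7, 13, 1, 3, 8, 8, 1]
j=3: nums[3] = 1+13 = 14 → [7, 7, 13, 14, 3, 8, 8, 1]
j=4: nums[4] = 3+14 = 17 → [7, 7, 13, 14, 17, 8, 8, 1]
j=5: nums[5] = 8+17 = 25 → [7, 7, 13, 14, 17, 25, 8, 1]
j=6: nums[6] = 8+25 = 33 → [7, 7, 13, 14, 17, 25, 33, 1]
j=7: nums[7] = 1+33 = 34 → [7, 7, 13, 14, 17, 25, 33, 34]

[7, 7, 13, 14, 17, 25, 33, 34]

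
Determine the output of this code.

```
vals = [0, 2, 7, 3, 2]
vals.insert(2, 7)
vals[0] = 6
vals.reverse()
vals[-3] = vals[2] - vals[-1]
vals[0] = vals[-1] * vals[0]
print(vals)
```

[12, 3, 7, 1, 2, 6]

insert 7 at 2 → [0, 2, 7, 7, 3, 2]
vals[0] = 6 → [6, 2, 7, 7, 3, 2]
reverse → [2, 3, 7, 7, 2, 6]
vals[-3] = vals[2]-vals[-1] = 7-6 = 1 → [2, 3, 7, 1, 2, 6]
vals[0] = vals[-1]*vals[0] = 6*2 = 12 → [12, 3, 7, 1, 2, 6]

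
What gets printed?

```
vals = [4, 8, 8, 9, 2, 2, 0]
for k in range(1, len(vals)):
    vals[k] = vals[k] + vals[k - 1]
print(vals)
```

k=1: vals[1] = 8+4 = 12 → [4, 12, 8, 9, 2, 2, 0]
k=2: vals[2] = 8+12 = 20 → [4, 12, 20, 9, 2, 2, 0]
k=3: vals[3] = 9+20 = 29 → [4, 12, 20, 29, 2, 2, 0]
k=4: vals[4] = 2+29 = 31 → [4, 12, 20, 29, 31, 2, 0]
k=5: vals[5] = 2+31 = 33 → [4, 12, 20, 29, 31, 33, 0]
k=6: vals[6] = 0+33 = 33 → [4, 12, 20, 29, 31, 33, 33]

[4, 12, 20, 29, 31, 33, 33]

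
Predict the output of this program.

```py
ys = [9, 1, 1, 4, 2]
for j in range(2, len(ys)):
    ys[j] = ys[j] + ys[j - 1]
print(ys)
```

j=2: ys[2] = 1+1 = 2 → [9, 1, 2, 4, 2]
j=3: ys[3] = 4+2 = 6 → [9, 1, 2, 6, 2]
j=4: ys[4] = 2+6 = 8 → [9, 1, 2, 6, 8]

[9, 1, 2, 6, 8]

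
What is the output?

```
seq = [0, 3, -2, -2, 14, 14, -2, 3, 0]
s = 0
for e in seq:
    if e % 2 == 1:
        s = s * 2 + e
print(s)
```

e=0: not odd
e=3: odd, s = 0*2+3 = 3
e=-2: not odd
e=-2: not odd
e=14: not odd
e=14: not odd
e=-2: not odd
e=3: odd, s = 3*2+3 = 9
e=0: not odd

9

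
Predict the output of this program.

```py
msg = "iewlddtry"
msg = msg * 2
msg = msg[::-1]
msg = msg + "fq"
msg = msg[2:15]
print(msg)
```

repeat ×2 → 'iewlddtryiewlddtry'
reverse → 'yrtddlweiyrtddlwei'
+ 'fq' → 'yrtddlweiyrtddlweifq'
slice [2:15] → 'tddlweiyrtddl'

tddlweiyrtddl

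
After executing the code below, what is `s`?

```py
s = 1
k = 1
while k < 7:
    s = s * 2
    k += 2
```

k=1: s = 1*2 = 2
k=3: s = 2*2 = 4
k=5: s = 4*2 = 8

8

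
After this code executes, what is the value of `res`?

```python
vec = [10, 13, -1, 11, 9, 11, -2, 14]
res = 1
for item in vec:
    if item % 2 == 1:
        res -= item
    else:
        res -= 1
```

-45

item=10: not odd, res = 1-1 = 0
item=13: odd, res = 0-13 = -13
item=-1: odd, res = (-13)-(-1) = -12
item=11: odd, res = (-12)-11 = -23
item=9: odd, res = (-23)-9 = -32
item=11: odd, res = (-32)-11 = -43
item=-2: not odd, res = (-43)-1 = -44
item=14: not odd, res = (-44)-1 = -45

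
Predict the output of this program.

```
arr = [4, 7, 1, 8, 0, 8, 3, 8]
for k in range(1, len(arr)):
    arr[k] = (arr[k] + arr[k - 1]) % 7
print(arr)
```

[4, 4, 5, 6, 6, 0, 3, 4]

k=1: arr[1] = (7+4)%7 = 4 → [4, 4, 1, 8, 0, 8, 3, 8]
k=2: arr[2] = (1+4)%7 = 5 → [4, 4, 5, 8, 0, 8, 3, 8]
k=3: arr[3] = (8+5)%7 = 6 → [4, 4, 5, 6, 0, 8, 3, 8]
k=4: arr[4] = (0+6)%7 = 6 → [4, 4, 5, 6, 6, 8, 3, 8]
k=5: arr[5] = (8+6)%7 = 0 → [4, 4, 5, 6, 6, 0, 3, 8]
k=6: arr[6] = (3+0)%7 = 3 → [4, 4, 5, 6, 6, 0, 3, 8]
k=7: arr[7] = (8+3)%7 = 4 → [4, 4, 5, 6, 6, 0, 3, 4]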